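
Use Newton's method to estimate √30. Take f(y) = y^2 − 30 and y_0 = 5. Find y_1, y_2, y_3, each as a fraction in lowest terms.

f'(y) = 2y.
f(5) = −5, f'(5) = 10, so y_1 = 5 − (−5)/10 = 11/2.
f(11/2) = 1/4, f'(11/2) = 11, so y_2 = (11/2) − (1/4)/11 = 241/44.
f(241/44) = 1/1936, f'(241/44) = 241/22, so y_3 = (241/44) − (1/1936)/(241/22) = 116161/21208.

y_1 = 11/2, y_2 = 241/44, y_3 = 116161/21208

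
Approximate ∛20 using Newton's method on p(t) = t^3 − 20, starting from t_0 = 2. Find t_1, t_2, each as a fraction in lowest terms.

p'(t) = 3t^2.
p(2) = −12, p'(2) = 12, so t_1 = 2 − (−12)/12 = 3.
p(3) = 7, p'(3) = 27, so t_2 = 3 − 7/27 = 74/27.

t_1 = 3, t_2 = 74/27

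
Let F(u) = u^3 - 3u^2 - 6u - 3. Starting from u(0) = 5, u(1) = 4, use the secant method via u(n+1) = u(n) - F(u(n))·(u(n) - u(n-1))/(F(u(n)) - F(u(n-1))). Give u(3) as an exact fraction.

F(5) = 17, F(4) = -11. u(2) = 4 - (-11)·(4 - 5)/((-11) - 17) = 123/28.
F(4) = -11, F(123/28) = -54417/21952. u(3) = (123/28) - (-54417/21952)·((123/28) - 4)/((-54417/21952) - (-11)) = 76644/17005.

76644/17005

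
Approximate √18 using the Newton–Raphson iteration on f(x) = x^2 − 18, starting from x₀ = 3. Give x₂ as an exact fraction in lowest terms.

17/4

f'(x) = 2x.
f(3) = −9, f'(3) = 6, so x₁ = 3 − (−9)/6 = 9/2.
f(9/2) = 9/4, f'(9/2) = 9, so x₂ = (9/2) − (9/4)/9 = 17/4.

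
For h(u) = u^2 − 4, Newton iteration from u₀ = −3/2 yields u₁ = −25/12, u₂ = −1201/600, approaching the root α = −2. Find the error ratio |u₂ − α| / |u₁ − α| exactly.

u₁ − α = −25/12 − (−2) = −25/12 + 2 = −1/12, so |u₁ − α| = 1/12.
u₂ − α = −1201/600 − (−2) = −1201/600 + 2 = −1/600, so |u₂ − α| = 1/600.
Ratio = (1/600) / (1/12) = 1/50.

1/50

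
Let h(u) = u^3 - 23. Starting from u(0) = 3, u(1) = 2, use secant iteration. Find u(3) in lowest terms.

5983/2089

h(3) = 4, h(2) = -15. u(2) = 2 - (-15)·(2 - 3)/((-15) - 4) = 53/19.
h(2) = -15, h(53/19) = -8880/6859. u(3) = (53/19) - (-8880/6859)·((53/19) - 2)/((-8880/6859) - (-15)) = 5983/2089.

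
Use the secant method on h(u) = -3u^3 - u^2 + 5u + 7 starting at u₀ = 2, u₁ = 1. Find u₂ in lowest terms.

h(2) = -11, h(1) = 8. u₂ = 1 - 8·(1 - 2)/(8 - (-11)) = 27/19.

27/19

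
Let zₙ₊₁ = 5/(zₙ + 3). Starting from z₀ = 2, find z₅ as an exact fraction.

z₁ = 5/(2 + 3) = 1.
z₂ = 5/(1 + 3) = 5/4.
z₃ = 5/(5/4 + 3) = 20/17.
z₄ = 5/(20/17 + 3) = 85/71.
z₅ = 5/(85/71 + 3) = 355/298.

355/298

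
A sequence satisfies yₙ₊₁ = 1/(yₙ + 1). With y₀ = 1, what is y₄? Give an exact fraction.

y₁ = 1/(1 + 1) = 1/2.
y₂ = 1/(1/2 + 1) = 2/3.
y₃ = 1/(2/3 + 1) = 3/5.
y₄ = 1/(3/5 + 1) = 5/8.

5/8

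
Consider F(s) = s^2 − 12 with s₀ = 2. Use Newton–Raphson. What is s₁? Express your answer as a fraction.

4

F'(s) = 2s.
F(2) = −8, F'(2) = 4, so s₁ = 2 − (−8)/4 = 4.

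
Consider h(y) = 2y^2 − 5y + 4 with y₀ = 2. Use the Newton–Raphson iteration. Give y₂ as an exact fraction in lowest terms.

−4/3

h'(y) = 4y − 5.
h(2) = 2, h'(2) = 3, so y₁ = 2 − 2/3 = 4/3.
h(4/3) = 8/9, h'(4/3) = 1/3, so y₂ = (4/3) − (8/9)/(1/3) = −4/3.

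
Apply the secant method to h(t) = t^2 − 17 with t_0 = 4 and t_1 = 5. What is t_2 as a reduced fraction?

37/9

h(4) = −1, h(5) = 8. t_2 = 5 − 8·(5 − 4)/(8 − (−1)) = 37/9.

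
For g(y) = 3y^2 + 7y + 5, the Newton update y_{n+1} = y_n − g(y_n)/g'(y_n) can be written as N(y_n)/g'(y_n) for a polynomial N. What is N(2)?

7

g'(y) = 6y + 7.
N(y) = y·g'(y) − g(y) = y·(6y + 7) − (3y^2 + 7y + 5) = 3y^2 − 5.
N(2) = 7.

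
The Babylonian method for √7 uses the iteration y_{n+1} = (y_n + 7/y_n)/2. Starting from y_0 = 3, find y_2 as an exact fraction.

y_1 = (3 + 7/3)/2 = 8/3.
y_2 = (8/3 + 7/(8/3))/2 = 127/48.

127/48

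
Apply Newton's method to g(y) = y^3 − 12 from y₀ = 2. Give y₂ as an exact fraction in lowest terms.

g'(y) = 3y^2.
g(2) = −4, g'(2) = 12, so y₁ = 2 − (−4)/12 = 7/3.
g(7/3) = 19/27, g'(7/3) = 49/3, so y₂ = (7/3) − (19/27)/(49/3) = 1010/441.

1010/441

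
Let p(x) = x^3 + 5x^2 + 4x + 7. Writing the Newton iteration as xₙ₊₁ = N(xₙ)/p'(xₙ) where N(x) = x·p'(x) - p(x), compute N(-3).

p'(x) = 3x^2 + 10x + 4.
N(x) = x·p'(x) - p(x) = x·(3x^2 + 10x + 4) - (x^3 + 5x^2 + 4x + 7) = 2x^3 + 5x^2 - 7.
N(-3) = -16.

-16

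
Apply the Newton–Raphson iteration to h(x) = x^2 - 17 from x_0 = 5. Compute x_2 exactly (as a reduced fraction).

433/105

h'(x) = 2x.
h(5) = 8, h'(5) = 10, so x_1 = 5 - 8/10 = 21/5.
h(21/5) = 16/25, h'(21/5) = 42/5, so x_2 = (21/5) - (16/25)/(42/5) = 433/105.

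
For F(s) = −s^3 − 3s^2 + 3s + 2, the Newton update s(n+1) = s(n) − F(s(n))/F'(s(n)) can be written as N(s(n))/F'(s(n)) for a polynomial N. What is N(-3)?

25

F'(s) = −3s^2 − 6s + 3.
N(s) = s·F'(s) − F(s) = s·(−3s^2 − 6s + 3) − (−s^3 − 3s^2 + 3s + 2) = −2s^3 − 3s^2 − 2.
N(-3) = 25.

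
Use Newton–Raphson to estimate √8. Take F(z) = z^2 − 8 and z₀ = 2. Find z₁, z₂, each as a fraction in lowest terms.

z₁ = 3, z₂ = 17/6

F'(z) = 2z.
F(2) = −4, F'(2) = 4, so z₁ = 2 − (−4)/4 = 3.
F(3) = 1, F'(3) = 6, so z₂ = 3 − 1/6 = 17/6.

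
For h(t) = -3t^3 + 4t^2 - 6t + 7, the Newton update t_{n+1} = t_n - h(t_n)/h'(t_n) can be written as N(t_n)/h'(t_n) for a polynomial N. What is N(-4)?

441

h'(t) = -9t^2 + 8t - 6.
N(t) = t·h'(t) - h(t) = t·(-9t^2 + 8t - 6) - (-3t^3 + 4t^2 - 6t + 7) = -6t^3 + 4t^2 - 7.
N(-4) = 441.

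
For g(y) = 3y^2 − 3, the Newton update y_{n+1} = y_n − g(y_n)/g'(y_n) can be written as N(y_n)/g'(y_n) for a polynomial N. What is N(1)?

g'(y) = 6y.
N(y) = y·g'(y) − g(y) = y·(6y) − (3y^2 − 3) = 3y^2 + 3.
N(1) = 6.

6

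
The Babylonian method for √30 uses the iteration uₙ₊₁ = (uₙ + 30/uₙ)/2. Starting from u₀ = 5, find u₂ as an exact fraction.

u₁ = (5 + 30/5)/2 = 11/2.
u₂ = (11/2 + 30/(11/2))/2 = 241/44.

241/44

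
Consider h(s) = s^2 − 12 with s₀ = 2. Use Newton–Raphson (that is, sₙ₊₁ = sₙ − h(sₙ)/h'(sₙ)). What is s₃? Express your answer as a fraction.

97/28

h'(s) = 2s.
h(2) = −8, h'(2) = 4, so s₁ = 2 − (−8)/4 = 4.
h(4) = 4, h'(4) = 8, so s₂ = 4 − 4/8 = 7/2.
h(7/2) = 1/4, h'(7/2) = 7, so s₃ = (7/2) − (1/4)/7 = 97/28.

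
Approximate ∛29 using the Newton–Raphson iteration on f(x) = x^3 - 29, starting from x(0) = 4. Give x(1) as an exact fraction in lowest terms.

157/48

f'(x) = 3x^2.
f(4) = 35, f'(4) = 48, so x(1) = 4 - 35/48 = 157/48.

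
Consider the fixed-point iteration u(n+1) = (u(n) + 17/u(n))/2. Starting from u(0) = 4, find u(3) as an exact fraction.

u(1) = (4 + 17/4)/2 = 33/8.
u(2) = (33/8 + 17/(33/8))/2 = 2177/528.
u(3) = (2177/528 + 17/(2177/528))/2 = 9478657/2298912.

9478657/2298912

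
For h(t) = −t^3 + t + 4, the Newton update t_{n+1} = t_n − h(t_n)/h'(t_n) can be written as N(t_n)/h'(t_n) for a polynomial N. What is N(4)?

h'(t) = −3t^2 + 1.
N(t) = t·h'(t) − h(t) = t·(−3t^2 + 1) − (−t^3 + t + 4) = −2t^3 − 4.
N(4) = −132.

−132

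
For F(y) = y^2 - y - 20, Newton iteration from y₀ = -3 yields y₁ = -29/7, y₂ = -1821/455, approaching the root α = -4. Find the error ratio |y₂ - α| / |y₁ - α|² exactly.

y₁ - α = -29/7 - (-4) = -29/7 + 4 = -1/7, so |y₁ - α| = 1/7.
y₂ - α = -1821/455 - (-4) = -1821/455 + 4 = -1/455, so |y₂ - α| = 1/455.
|y₁ - α|² = 1/49.
Ratio = (1/455) / (1/49) = 7/65.

7/65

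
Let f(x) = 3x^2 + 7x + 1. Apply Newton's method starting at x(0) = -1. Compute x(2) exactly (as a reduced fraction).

f'(x) = 6x + 7.
f(-1) = -3, f'(-1) = 1, so x(1) = (-1) - (-3)/1 = 2.
f(2) = 27, f'(2) = 19, so x(2) = 2 - 27/19 = 11/19.

11/19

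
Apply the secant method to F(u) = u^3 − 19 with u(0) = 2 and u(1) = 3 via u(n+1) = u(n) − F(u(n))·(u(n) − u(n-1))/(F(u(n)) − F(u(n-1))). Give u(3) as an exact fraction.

F(2) = −11, F(3) = 8. u(2) = 3 − 8·(3 − 2)/(8 − (−11)) = 49/19.
F(3) = 8, F(49/19) = −12672/6859. u(3) = (49/19) − (−12672/6859)·((49/19) − 3)/((−12672/6859) − 8) = 22441/8443.

22441/8443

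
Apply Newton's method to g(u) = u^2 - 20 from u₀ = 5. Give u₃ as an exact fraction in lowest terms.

g'(u) = 2u.
g(5) = 5, g'(5) = 10, so u₁ = 5 - 5/10 = 9/2.
g(9/2) = 1/4, g'(9/2) = 9, so u₂ = (9/2) - (1/4)/9 = 161/36.
g(161/36) = 1/1296, g'(161/36) = 161/18, so u₃ = (161/36) - (1/1296)/(161/18) = 51841/11592.

51841/11592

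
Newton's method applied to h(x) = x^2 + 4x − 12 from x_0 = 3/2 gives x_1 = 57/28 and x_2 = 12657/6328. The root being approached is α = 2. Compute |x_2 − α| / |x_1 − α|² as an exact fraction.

x_1 − α = 57/28 − 2 = 1/28, so |x_1 − α| = 1/28.
x_2 − α = 12657/6328 − 2 = 1/6328, so |x_2 − α| = 1/6328.
|x_1 − α|² = 1/784.
Ratio = (1/6328) / (1/784) = 14/113.

14/113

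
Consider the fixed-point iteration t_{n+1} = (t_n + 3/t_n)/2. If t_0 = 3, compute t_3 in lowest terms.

t_1 = (3 + 3/3)/2 = 2.
t_2 = (2 + 3/2)/2 = 7/4.
t_3 = (7/4 + 3/(7/4))/2 = 97/56.

97/56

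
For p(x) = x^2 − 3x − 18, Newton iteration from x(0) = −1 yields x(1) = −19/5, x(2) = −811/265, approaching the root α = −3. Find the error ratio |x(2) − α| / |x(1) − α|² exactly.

x(1) − α = −19/5 − (−3) = −19/5 + 3 = −4/5, so |x(1) − α| = 4/5.
x(2) − α = −811/265 − (−3) = −811/265 + 3 = −16/265, so |x(2) − α| = 16/265.
|x(1) − α|² = 16/25.
Ratio = (16/265) / (16/25) = 5/53.

5/53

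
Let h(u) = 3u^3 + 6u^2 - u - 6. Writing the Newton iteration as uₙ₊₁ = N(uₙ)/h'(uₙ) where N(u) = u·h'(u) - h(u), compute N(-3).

h'(u) = 9u^2 + 12u - 1.
N(u) = u·h'(u) - h(u) = u·(9u^2 + 12u - 1) - (3u^3 + 6u^2 - u - 6) = 6u^3 + 6u^2 + 6.
N(-3) = -102.

-102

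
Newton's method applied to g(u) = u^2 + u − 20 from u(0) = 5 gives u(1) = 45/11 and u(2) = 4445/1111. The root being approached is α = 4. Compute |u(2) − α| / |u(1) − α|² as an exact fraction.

u(1) − α = 45/11 − 4 = 1/11, so |u(1) − α| = 1/11.
u(2) − α = 4445/1111 − 4 = 1/1111, so |u(2) − α| = 1/1111.
|u(1) − α|² = 1/121.
Ratio = (1/1111) / (1/121) = 11/101.

11/101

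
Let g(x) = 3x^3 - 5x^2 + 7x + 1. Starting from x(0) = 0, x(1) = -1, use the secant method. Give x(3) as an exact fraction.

g(0) = 1, g(-1) = -14. x(2) = (-1) - (-14)·((-1) - 0)/((-14) - 1) = -1/15.
g(-1) = -14, g(-1/15) = 574/1125. x(3) = (-1/15) - (574/1125)·((-1/15) - (-1))/((574/1125) - (-14)) = -58/583.

-58/583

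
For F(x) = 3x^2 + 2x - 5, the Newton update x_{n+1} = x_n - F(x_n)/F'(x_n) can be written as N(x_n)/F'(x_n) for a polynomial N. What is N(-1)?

8

F'(x) = 6x + 2.
N(x) = x·F'(x) - F(x) = x·(6x + 2) - (3x^2 + 2x - 5) = 3x^2 + 5.
N(-1) = 8.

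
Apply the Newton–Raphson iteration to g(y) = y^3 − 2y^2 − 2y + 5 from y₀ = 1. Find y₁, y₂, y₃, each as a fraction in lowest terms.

g'(y) = 3y^2 − 4y − 2.
g(1) = 2, g'(1) = −3, so y₁ = 1 − 2/(−3) = 5/3.
g(5/3) = 20/27, g'(5/3) = −1/3, so y₂ = (5/3) − (20/27)/(−1/3) = 35/9.
g(35/9) = 18800/729, g'(35/9) = 751/27, so y₃ = (35/9) − (18800/729)/(751/27) = 60055/20277.

y₁ = 5/3, y₂ = 35/9, y₃ = 60055/20277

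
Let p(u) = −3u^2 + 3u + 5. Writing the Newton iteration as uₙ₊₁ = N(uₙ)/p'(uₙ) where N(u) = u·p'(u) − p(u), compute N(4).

p'(u) = −6u + 3.
N(u) = u·p'(u) − p(u) = u·(−6u + 3) − (−3u^2 + 3u + 5) = −3u^2 − 5.
N(4) = −53.

−53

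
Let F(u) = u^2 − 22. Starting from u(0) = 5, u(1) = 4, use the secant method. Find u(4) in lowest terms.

F(5) = 3, F(4) = −6. u(2) = 4 − (−6)·(4 − 5)/((−6) − 3) = 14/3.
F(4) = −6, F(14/3) = −2/9. u(3) = (14/3) − (−2/9)·((14/3) − 4)/((−2/9) − (−6)) = 61/13.
F(14/3) = −2/9, F(61/13) = 3/169. u(4) = (61/13) − (3/169)·((61/13) − (14/3))/((3/169) − (−2/9)) = 1712/365.

1712/365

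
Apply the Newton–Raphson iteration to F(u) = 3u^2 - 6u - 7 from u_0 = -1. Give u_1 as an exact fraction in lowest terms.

F'(u) = 6u - 6.
F(-1) = 2, F'(-1) = -12, so u_1 = (-1) - 2/(-12) = -5/6.

-5/6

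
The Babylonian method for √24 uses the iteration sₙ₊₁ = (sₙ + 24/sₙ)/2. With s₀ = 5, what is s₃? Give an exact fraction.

s₁ = (5 + 24/5)/2 = 49/10.
s₂ = (49/10 + 24/(49/10))/2 = 4801/980.
s₃ = (4801/980 + 24/(4801/980))/2 = 46099201/9409960.

46099201/9409960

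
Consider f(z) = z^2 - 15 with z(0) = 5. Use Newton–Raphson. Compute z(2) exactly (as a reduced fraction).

f'(z) = 2z.
f(5) = 10, f'(5) = 10, so z(1) = 5 - 10/10 = 4.
f(4) = 1, f'(4) = 8, so z(2) = 4 - 1/8 = 31/8.

31/8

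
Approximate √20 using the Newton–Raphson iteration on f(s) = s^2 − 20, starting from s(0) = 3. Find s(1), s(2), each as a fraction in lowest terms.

f'(s) = 2s.
f(3) = −11, f'(3) = 6, so s(1) = 3 − (−11)/6 = 29/6.
f(29/6) = 121/36, f'(29/6) = 29/3, so s(2) = (29/6) − (121/36)/(29/3) = 1561/348.

s(1) = 29/6, s(2) = 1561/348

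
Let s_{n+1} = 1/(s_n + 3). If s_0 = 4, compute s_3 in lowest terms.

22/73

s_1 = 1/(4 + 3) = 1/7.
s_2 = 1/(1/7 + 3) = 7/22.
s_3 = 1/(7/22 + 3) = 22/73.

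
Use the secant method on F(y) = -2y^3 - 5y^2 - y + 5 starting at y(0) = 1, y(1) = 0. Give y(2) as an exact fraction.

F(1) = -3, F(0) = 5. y(2) = 0 - 5·(0 - 1)/(5 - (-3)) = 5/8.

5/8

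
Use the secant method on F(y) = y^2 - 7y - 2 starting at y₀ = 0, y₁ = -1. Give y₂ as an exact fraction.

F(0) = -2, F(-1) = 6. y₂ = (-1) - 6·((-1) - 0)/(6 - (-2)) = -1/4.

-1/4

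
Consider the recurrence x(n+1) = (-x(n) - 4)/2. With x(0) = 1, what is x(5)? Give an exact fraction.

x(1) = (-1 - 4)/2 = -5/2.
x(2) = (-(-5/2) - 4)/2 = -3/4.
x(3) = (-(-3/4) - 4)/2 = -13/8.
x(4) = (-(-13/8) - 4)/2 = -19/16.
x(5) = (-(-19/16) - 4)/2 = -45/32.

-45/32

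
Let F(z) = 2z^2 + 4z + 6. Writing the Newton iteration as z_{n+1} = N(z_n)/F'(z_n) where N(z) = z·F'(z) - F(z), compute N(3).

12

F'(z) = 4z + 4.
N(z) = z·F'(z) - F(z) = z·(4z + 4) - (2z^2 + 4z + 6) = 2z^2 - 6.
N(3) = 12.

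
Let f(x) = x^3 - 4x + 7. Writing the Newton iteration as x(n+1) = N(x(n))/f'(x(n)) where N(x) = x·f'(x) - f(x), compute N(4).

121

f'(x) = 3x^2 - 4.
N(x) = x·f'(x) - f(x) = x·(3x^2 - 4) - (x^3 - 4x + 7) = 2x^3 - 7.
N(4) = 121.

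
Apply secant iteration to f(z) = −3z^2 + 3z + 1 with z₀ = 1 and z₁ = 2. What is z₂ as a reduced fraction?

f(1) = 1, f(2) = −5. z₂ = 2 − (−5)·(2 − 1)/((−5) − 1) = 7/6.

7/6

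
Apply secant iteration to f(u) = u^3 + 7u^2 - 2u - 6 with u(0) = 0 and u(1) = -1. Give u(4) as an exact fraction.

f(0) = -6, f(-1) = 2. u(2) = (-1) - 2·((-1) - 0)/(2 - (-6)) = -3/4.
f(-1) = 2, f(-3/4) = -63/64. u(3) = (-3/4) - (-63/64)·((-3/4) - (-1))/((-63/64) - 2) = -159/191.
f(-3/4) = -63/64, f(-159/191) = -425250/6967871. u(4) = (-159/191) - (-425250/6967871)·((-159/191) - (-3/4))/((-425250/6967871) - (-63/64)) = -5476479/6535871.

-5476479/6535871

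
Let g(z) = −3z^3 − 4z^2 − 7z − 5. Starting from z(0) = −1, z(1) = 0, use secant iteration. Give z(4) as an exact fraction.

g(−1) = 1, g(0) = −5. z(2) = 0 − (−5)·(0 − (−1))/((−5) − 1) = −5/6.
g(0) = −5, g(−5/6) = −5/24. z(3) = (−5/6) − (−5/24)·((−5/6) − 0)/((−5/24) − (−5)) = −20/23.
g(−5/6) = −5/24, g(−20/23) = 425/12167. z(4) = (−20/23) − (425/12167)·((−20/23) − (−5/6))/((425/12167) − (−5/24)) = −12280/14207.

−12280/14207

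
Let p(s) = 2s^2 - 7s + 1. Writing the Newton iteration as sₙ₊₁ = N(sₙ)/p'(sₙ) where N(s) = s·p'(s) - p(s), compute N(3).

17

p'(s) = 4s - 7.
N(s) = s·p'(s) - p(s) = s·(4s - 7) - (2s^2 - 7s + 1) = 2s^2 - 1.
N(3) = 17.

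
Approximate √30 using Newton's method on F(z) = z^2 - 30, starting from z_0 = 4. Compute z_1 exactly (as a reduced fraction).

F'(z) = 2z.
F(4) = -14, F'(4) = 8, so z_1 = 4 - (-14)/8 = 23/4.

23/4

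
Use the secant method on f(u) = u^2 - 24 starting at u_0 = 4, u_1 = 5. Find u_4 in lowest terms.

4801/980

f(4) = -8, f(5) = 1. u_2 = 5 - 1·(5 - 4)/(1 - (-8)) = 44/9.
f(5) = 1, f(44/9) = -8/81. u_3 = (44/9) - (-8/81)·((44/9) - 5)/((-8/81) - 1) = 436/89.
f(44/9) = -8/81, f(436/89) = -8/7921. u_4 = (436/89) - (-8/7921)·((436/89) - (44/9))/((-8/7921) - (-8/81)) = 4801/980.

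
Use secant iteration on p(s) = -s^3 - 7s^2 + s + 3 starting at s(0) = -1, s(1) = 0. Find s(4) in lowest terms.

p(-1) = -4, p(0) = 3. s(2) = 0 - 3·(0 - (-1))/(3 - (-4)) = -3/7.
p(0) = 3, p(-3/7) = 468/343. s(3) = (-3/7) - (468/343)·((-3/7) - 0)/((468/343) - 3) = -147/187.
p(-3/7) = 468/343, p(-147/187) = -10632492/6539203. s(4) = (-147/187) - (-10632492/6539203)·((-147/187) - (-3/7))/((-10632492/6539203) - (468/343)) = -2120034/3582955.

-2120034/3582955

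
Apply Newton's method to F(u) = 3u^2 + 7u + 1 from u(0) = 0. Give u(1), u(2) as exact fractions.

u(1) = −1/7, u(2) = −46/301

F'(u) = 6u + 7.
F(0) = 1, F'(0) = 7, so u(1) = 0 − 1/7 = −1/7.
F(−1/7) = 3/49, F'(−1/7) = 43/7, so u(2) = (−1/7) − (3/49)/(43/7) = −46/301.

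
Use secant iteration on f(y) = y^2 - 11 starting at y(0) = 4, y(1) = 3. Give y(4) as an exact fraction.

f(4) = 5, f(3) = -2. y(2) = 3 - (-2)·(3 - 4)/((-2) - 5) = 23/7.
f(3) = -2, f(23/7) = -10/49. y(3) = (23/7) - (-10/49)·((23/7) - 3)/((-10/49) - (-2)) = 73/22.
f(23/7) = -10/49, f(73/22) = 5/484. y(4) = (73/22) - (5/484)·((73/22) - (23/7))/((5/484) - (-10/49)) = 3373/1017.

3373/1017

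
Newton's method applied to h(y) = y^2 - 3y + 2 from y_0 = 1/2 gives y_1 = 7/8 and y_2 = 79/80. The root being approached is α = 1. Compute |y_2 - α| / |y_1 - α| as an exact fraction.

y_1 - α = 7/8 - 1 = -1/8, so |y_1 - α| = 1/8.
y_2 - α = 79/80 - 1 = -1/80, so |y_2 - α| = 1/80.
Ratio = (1/80) / (1/8) = 1/10.

1/10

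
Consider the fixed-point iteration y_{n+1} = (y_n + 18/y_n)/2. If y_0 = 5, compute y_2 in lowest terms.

3649/860

y_1 = (5 + 18/5)/2 = 43/10.
y_2 = (43/10 + 18/(43/10))/2 = 3649/860.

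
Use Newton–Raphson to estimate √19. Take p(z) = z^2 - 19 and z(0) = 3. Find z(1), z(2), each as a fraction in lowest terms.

z(1) = 14/3, z(2) = 367/84

p'(z) = 2z.
p(3) = -10, p'(3) = 6, so z(1) = 3 - (-10)/6 = 14/3.
p(14/3) = 25/9, p'(14/3) = 28/3, so z(2) = (14/3) - (25/9)/(28/3) = 367/84.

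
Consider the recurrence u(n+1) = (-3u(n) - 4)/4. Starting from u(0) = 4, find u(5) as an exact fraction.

u(1) = (-3·4 - 4)/4 = -4.
u(2) = (-3·(-4) - 4)/4 = 2.
u(3) = (-3·2 - 4)/4 = -5/2.
u(4) = (-3·(-5/2) - 4)/4 = 7/8.
u(5) = (-3·(7/8) - 4)/4 = -53/32.

-53/32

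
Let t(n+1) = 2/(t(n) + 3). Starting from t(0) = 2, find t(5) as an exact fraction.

434/773

t(1) = 2/(2 + 3) = 2/5.
t(2) = 2/(2/5 + 3) = 10/17.
t(3) = 2/(10/17 + 3) = 34/61.
t(4) = 2/(34/61 + 3) = 122/217.
t(5) = 2/(122/217 + 3) = 434/773.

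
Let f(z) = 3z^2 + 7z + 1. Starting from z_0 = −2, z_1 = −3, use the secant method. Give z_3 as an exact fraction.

−145/67

f(−2) = −1, f(−3) = 7. z_2 = (−3) − 7·((−3) − (−2))/(7 − (−1)) = −17/8.
f(−3) = 7, f(−17/8) = −21/64. z_3 = (−17/8) − (−21/64)·((−17/8) − (−3))/((−21/64) − 7) = −145/67.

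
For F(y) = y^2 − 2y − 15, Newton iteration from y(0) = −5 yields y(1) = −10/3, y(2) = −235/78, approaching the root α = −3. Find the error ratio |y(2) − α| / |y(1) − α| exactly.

y(1) − α = −10/3 − (−3) = −10/3 + 3 = −1/3, so |y(1) − α| = 1/3.
y(2) − α = −235/78 − (−3) = −235/78 + 3 = −1/78, so |y(2) − α| = 1/78.
Ratio = (1/78) / (1/3) = 1/26.

1/26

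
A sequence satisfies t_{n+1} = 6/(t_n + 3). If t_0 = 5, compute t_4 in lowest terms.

t_1 = 6/(5 + 3) = 3/4.
t_2 = 6/(3/4 + 3) = 8/5.
t_3 = 6/(8/5 + 3) = 30/23.
t_4 = 6/(30/23 + 3) = 46/33.

46/33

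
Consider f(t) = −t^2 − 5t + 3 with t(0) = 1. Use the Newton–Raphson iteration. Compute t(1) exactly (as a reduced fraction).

4/7

f'(t) = −2t − 5.
f(1) = −3, f'(1) = −7, so t(1) = 1 − (−3)/(−7) = 4/7.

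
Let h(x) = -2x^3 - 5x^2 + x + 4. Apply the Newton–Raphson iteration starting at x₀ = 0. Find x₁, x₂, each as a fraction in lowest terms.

h'(x) = -6x^2 - 10x + 1.
h(0) = 4, h'(0) = 1, so x₁ = 0 - 4/1 = -4.
h(-4) = 48, h'(-4) = -55, so x₂ = (-4) - 48/(-55) = -172/55.

x₁ = -4, x₂ = -172/55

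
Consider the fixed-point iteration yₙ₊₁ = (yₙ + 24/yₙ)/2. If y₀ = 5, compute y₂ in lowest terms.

y₁ = (5 + 24/5)/2 = 49/10.
y₂ = (49/10 + 24/(49/10))/2 = 4801/980.

4801/980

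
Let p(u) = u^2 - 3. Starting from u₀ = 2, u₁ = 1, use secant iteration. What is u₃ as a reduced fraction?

7/4

p(2) = 1, p(1) = -2. u₂ = 1 - (-2)·(1 - 2)/((-2) - 1) = 5/3.
p(1) = -2, p(5/3) = -2/9. u₃ = (5/3) - (-2/9)·((5/3) - 1)/((-2/9) - (-2)) = 7/4.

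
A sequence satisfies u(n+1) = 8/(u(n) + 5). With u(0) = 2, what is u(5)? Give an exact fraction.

13592/10663

u(1) = 8/(2 + 5) = 8/7.
u(2) = 8/(8/7 + 5) = 56/43.
u(3) = 8/(56/43 + 5) = 344/271.
u(4) = 8/(344/271 + 5) = 2168/1699.
u(5) = 8/(2168/1699 + 5) = 13592/10663.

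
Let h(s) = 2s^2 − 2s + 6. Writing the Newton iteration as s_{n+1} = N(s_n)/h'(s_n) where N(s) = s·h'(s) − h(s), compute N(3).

12

h'(s) = 4s − 2.
N(s) = s·h'(s) − h(s) = s·(4s − 2) − (2s^2 − 2s + 6) = 2s^2 − 6.
N(3) = 12.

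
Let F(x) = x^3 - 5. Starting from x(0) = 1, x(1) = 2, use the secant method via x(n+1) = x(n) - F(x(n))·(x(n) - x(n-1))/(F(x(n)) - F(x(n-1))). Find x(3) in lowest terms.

265/157

F(1) = -4, F(2) = 3. x(2) = 2 - 3·(2 - 1)/(3 - (-4)) = 11/7.
F(2) = 3, F(11/7) = -384/343. x(3) = (11/7) - (-384/343)·((11/7) - 2)/((-384/343) - 3) = 265/157.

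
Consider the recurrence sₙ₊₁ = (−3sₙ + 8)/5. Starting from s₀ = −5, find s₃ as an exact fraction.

287/125

s₁ = (−3·(−5) + 8)/5 = 23/5.
s₂ = (−3·(23/5) + 8)/5 = −29/25.
s₃ = (−3·(−29/25) + 8)/5 = 287/125.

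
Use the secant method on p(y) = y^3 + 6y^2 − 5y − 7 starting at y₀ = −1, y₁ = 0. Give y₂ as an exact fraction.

−7/10

p(−1) = 3, p(0) = −7. y₂ = 0 − (−7)·(0 − (−1))/((−7) − 3) = −7/10.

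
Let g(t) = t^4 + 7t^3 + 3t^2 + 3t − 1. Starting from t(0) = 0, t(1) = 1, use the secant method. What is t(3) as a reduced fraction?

5013/40685

g(0) = −1, g(1) = 13. t(2) = 1 − 13·(1 − 0)/(13 − (−1)) = 1/14.
g(1) = 13, g(1/14) = −29497/38416. t(3) = (1/14) − (−29497/38416)·((1/14) − 1)/((−29497/38416) − 13) = 5013/40685.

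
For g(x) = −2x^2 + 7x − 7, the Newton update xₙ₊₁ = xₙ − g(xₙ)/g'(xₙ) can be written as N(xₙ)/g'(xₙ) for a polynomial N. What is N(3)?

g'(x) = −4x + 7.
N(x) = x·g'(x) − g(x) = x·(−4x + 7) − (−2x^2 + 7x − 7) = −2x^2 + 7.
N(3) = −11.

−11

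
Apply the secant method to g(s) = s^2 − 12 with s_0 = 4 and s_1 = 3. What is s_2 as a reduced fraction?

24/7

g(4) = 4, g(3) = −3. s_2 = 3 − (−3)·(3 − 4)/((−3) − 4) = 24/7.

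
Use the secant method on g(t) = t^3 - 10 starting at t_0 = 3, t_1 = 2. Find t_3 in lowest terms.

g(3) = 17, g(2) = -2. t_2 = 2 - (-2)·(2 - 3)/((-2) - 17) = 40/19.
g(2) = -2, g(40/19) = -4590/6859. t_3 = (40/19) - (-4590/6859)·((40/19) - 2)/((-4590/6859) - (-2)) = 4925/2282.

4925/2282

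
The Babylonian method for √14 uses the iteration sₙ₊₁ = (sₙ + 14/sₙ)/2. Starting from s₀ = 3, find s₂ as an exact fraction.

s₁ = (3 + 14/3)/2 = 23/6.
s₂ = (23/6 + 14/(23/6))/2 = 1033/276.

1033/276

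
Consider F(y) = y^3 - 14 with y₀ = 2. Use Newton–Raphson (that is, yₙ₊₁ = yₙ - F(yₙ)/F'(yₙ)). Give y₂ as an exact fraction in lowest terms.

181/75

F'(y) = 3y^2.
F(2) = -6, F'(2) = 12, so y₁ = 2 - (-6)/12 = 5/2.
F(5/2) = 13/8, F'(5/2) = 75/4, so y₂ = (5/2) - (13/8)/(75/4) = 181/75.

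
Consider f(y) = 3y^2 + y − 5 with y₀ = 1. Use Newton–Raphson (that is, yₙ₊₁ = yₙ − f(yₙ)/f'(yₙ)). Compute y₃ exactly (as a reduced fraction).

f'(y) = 6y + 1.
f(1) = −1, f'(1) = 7, so y₁ = 1 − (−1)/7 = 8/7.
f(8/7) = 3/49, f'(8/7) = 55/7, so y₂ = (8/7) − (3/49)/(55/7) = 437/385.
f(437/385) = 27/148225, f'(437/385) = 3007/385, so y₃ = (437/385) − (27/148225)/(3007/385) = 1314032/1157695.

1314032/1157695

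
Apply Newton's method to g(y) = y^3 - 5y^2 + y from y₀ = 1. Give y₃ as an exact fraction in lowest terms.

g'(y) = 3y^2 - 10y + 1.
g(1) = -3, g'(1) = -6, so y₁ = 1 - (-3)/(-6) = 1/2.
g(1/2) = -5/8, g'(1/2) = -13/4, so y₂ = (1/2) - (-5/8)/(-13/4) = 4/13.
g(4/13) = -300/2197, g'(4/13) = -303/169, so y₃ = (4/13) - (-300/2197)/(-303/169) = 304/1313.

304/1313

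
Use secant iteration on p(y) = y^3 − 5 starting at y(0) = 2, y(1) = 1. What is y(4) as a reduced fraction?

p(2) = 3, p(1) = −4. y(2) = 1 − (−4)·(1 − 2)/((−4) − 3) = 11/7.
p(1) = −4, p(11/7) = −384/343. y(3) = (11/7) − (−384/343)·((11/7) − 1)/((−384/343) − (−4)) = 443/247.
p(11/7) = −384/343, p(443/247) = 11592192/15069223. y(4) = (443/247) − (11592192/15069223)·((443/247) − (11/7))/((11592192/15069223) − (−384/343)) = 14432773/8474569.

14432773/8474569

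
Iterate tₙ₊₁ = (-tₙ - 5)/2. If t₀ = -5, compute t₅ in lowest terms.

t₁ = (-(-5) - 5)/2 = 0.
t₂ = (-0 - 5)/2 = -5/2.
t₃ = (-(-5/2) - 5)/2 = -5/4.
t₄ = (-(-5/4) - 5)/2 = -15/8.
t₅ = (-(-15/8) - 5)/2 = -25/16.

-25/16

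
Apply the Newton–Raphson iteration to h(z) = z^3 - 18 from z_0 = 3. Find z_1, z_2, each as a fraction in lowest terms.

z_1 = 8/3, z_2 = 755/288

h'(z) = 3z^2.
h(3) = 9, h'(3) = 27, so z_1 = 3 - 9/27 = 8/3.
h(8/3) = 26/27, h'(8/3) = 64/3, so z_2 = (8/3) - (26/27)/(64/3) = 755/288.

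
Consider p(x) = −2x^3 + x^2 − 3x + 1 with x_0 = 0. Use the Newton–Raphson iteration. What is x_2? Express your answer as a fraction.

28/81

p'(x) = −6x^2 + 2x − 3.
p(0) = 1, p'(0) = −3, so x_1 = 0 − 1/(−3) = 1/3.
p(1/3) = 1/27, p'(1/3) = −3, so x_2 = (1/3) − (1/27)/(−3) = 28/81.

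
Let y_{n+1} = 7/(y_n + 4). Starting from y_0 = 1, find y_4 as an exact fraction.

1001/761

y_1 = 7/(1 + 4) = 7/5.
y_2 = 7/(7/5 + 4) = 35/27.
y_3 = 7/(35/27 + 4) = 189/143.
y_4 = 7/(189/143 + 4) = 1001/761.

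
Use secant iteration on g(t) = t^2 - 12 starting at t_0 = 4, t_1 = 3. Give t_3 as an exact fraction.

g(4) = 4, g(3) = -3. t_2 = 3 - (-3)·(3 - 4)/((-3) - 4) = 24/7.
g(3) = -3, g(24/7) = -12/49. t_3 = (24/7) - (-12/49)·((24/7) - 3)/((-12/49) - (-3)) = 52/15.

52/15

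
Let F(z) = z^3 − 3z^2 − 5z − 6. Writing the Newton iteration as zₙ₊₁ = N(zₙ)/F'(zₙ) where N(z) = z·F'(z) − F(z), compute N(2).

F'(z) = 3z^2 − 6z − 5.
N(z) = z·F'(z) − F(z) = z·(3z^2 − 6z − 5) − (z^3 − 3z^2 − 5z − 6) = 2z^3 − 3z^2 + 6.
N(2) = 10.

10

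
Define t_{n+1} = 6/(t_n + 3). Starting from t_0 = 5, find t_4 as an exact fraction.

t_1 = 6/(5 + 3) = 3/4.
t_2 = 6/(3/4 + 3) = 8/5.
t_3 = 6/(8/5 + 3) = 30/23.
t_4 = 6/(30/23 + 3) = 46/33.

46/33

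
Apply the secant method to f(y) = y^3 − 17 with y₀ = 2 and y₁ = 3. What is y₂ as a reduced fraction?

47/19

f(2) = −9, f(3) = 10. y₂ = 3 − 10·(3 − 2)/(10 − (−9)) = 47/19.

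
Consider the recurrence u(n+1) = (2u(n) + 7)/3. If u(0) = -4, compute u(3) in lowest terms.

u(1) = (2·(-4) + 7)/3 = -1/3.
u(2) = (2·(-1/3) + 7)/3 = 19/9.
u(3) = (2·(19/9) + 7)/3 = 101/27.

101/27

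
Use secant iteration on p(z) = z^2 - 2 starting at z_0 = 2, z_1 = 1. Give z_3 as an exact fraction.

p(2) = 2, p(1) = -1. z_2 = 1 - (-1)·(1 - 2)/((-1) - 2) = 4/3.
p(1) = -1, p(4/3) = -2/9. z_3 = (4/3) - (-2/9)·((4/3) - 1)/((-2/9) - (-1)) = 10/7.

10/7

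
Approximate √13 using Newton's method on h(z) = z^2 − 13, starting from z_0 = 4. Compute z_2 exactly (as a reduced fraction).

1673/464

h'(z) = 2z.
h(4) = 3, h'(4) = 8, so z_1 = 4 − 3/8 = 29/8.
h(29/8) = 9/64, h'(29/8) = 29/4, so z_2 = (29/8) − (9/64)/(29/4) = 1673/464.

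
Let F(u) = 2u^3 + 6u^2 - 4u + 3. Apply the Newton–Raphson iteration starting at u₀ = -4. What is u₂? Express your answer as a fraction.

F'(u) = 6u^2 + 12u - 4.
F(-4) = -13, F'(-4) = 44, so u₁ = (-4) - (-13)/44 = -163/44.
F(-163/44) = -64727/42592, F'(-163/44) = 32803/968, so u₂ = (-163/44) - (-64727/42592)/(32803/968) = -2641081/721666.

-2641081/721666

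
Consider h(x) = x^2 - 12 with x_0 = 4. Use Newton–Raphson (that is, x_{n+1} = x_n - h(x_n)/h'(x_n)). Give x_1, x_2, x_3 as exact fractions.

x_1 = 7/2, x_2 = 97/28, x_3 = 18817/5432

h'(x) = 2x.
h(4) = 4, h'(4) = 8, so x_1 = 4 - 4/8 = 7/2.
h(7/2) = 1/4, h'(7/2) = 7, so x_2 = (7/2) - (1/4)/7 = 97/28.
h(97/28) = 1/784, h'(97/28) = 97/14, so x_3 = (97/28) - (1/784)/(97/14) = 18817/5432.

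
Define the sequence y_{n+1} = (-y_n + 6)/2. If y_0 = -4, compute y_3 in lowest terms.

y_1 = (-(-4) + 6)/2 = 5.
y_2 = (-5 + 6)/2 = 1/2.
y_3 = (-(1/2) + 6)/2 = 11/4.

11/4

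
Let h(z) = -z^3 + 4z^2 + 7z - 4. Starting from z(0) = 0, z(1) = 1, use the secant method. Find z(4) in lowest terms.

h(0) = -4, h(1) = 6. z(2) = 1 - 6·(1 - 0)/(6 - (-4)) = 2/5.
h(1) = 6, h(2/5) = -78/125. z(3) = (2/5) - (-78/125)·((2/5) - 1)/((-78/125) - 6) = 21/46.
h(2/5) = -78/125, h(21/46) = -6409/97336. z(4) = (21/46) - (-6409/97336)·((21/46) - (2/5))/((-6409/97336) - (-78/125)) = 241966/522391.

241966/522391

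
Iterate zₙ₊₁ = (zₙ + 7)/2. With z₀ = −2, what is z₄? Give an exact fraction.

103/16

z₁ = ((−2) + 7)/2 = 5/2.
z₂ = ((5/2) + 7)/2 = 19/4.
z₃ = ((19/4) + 7)/2 = 47/8.
z₄ = ((47/8) + 7)/2 = 103/16.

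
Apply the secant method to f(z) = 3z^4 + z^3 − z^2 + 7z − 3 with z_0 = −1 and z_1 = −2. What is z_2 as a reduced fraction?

−37/28

f(−1) = −9, f(−2) = 19. z_2 = (−2) − 19·((−2) − (−1))/(19 − (−9)) = −37/28.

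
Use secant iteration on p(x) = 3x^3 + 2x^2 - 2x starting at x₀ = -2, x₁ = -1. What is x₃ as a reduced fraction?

-770/601

p(-2) = -12, p(-1) = 1. x₂ = (-1) - 1·((-1) - (-2))/(1 - (-12)) = -14/13.
p(-1) = 1, p(-14/13) = 1596/2197. x₃ = (-14/13) - (1596/2197)·((-14/13) - (-1))/((1596/2197) - 1) = -770/601.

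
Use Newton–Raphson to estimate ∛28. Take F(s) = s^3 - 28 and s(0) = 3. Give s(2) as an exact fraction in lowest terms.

F'(s) = 3s^2.
F(3) = -1, F'(3) = 27, so s(1) = 3 - (-1)/27 = 82/27.
F(82/27) = 244/19683, F'(82/27) = 6724/243, so s(2) = (82/27) - (244/19683)/(6724/243) = 413465/136161.

413465/136161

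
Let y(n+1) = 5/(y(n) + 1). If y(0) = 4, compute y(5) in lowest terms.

y(1) = 5/(4 + 1) = 1.
y(2) = 5/(1 + 1) = 5/2.
y(3) = 5/(5/2 + 1) = 10/7.
y(4) = 5/(10/7 + 1) = 35/17.
y(5) = 5/(35/17 + 1) = 85/52.

85/52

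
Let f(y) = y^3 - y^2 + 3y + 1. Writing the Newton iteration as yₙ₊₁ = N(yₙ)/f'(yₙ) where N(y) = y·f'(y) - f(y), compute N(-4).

-145

f'(y) = 3y^2 - 2y + 3.
N(y) = y·f'(y) - f(y) = y·(3y^2 - 2y + 3) - (y^3 - y^2 + 3y + 1) = 2y^3 - y^2 - 1.
N(-4) = -145.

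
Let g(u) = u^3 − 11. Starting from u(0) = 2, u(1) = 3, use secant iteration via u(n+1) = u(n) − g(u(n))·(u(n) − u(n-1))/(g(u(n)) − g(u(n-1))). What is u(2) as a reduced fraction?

g(2) = −3, g(3) = 16. u(2) = 3 − 16·(3 − 2)/(16 − (−3)) = 41/19.

41/19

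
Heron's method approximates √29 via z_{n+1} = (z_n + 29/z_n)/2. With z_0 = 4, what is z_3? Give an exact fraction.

z_1 = (4 + 29/4)/2 = 45/8.
z_2 = (45/8 + 29/(45/8))/2 = 3881/720.
z_3 = (3881/720 + 29/(3881/720))/2 = 30095761/5588640.

30095761/5588640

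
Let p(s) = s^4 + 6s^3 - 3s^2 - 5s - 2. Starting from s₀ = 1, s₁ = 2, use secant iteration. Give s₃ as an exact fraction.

4020898/3600589

p(1) = -3, p(2) = 40. s₂ = 2 - 40·(2 - 1)/(40 - (-3)) = 46/43.
p(2) = 40, p(46/43) = -7271520/3418801. s₃ = (46/43) - (-7271520/3418801)·((46/43) - 2)/((-7271520/3418801) - 40) = 4020898/3600589.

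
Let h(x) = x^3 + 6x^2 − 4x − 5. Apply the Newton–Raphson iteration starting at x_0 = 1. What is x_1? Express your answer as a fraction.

h'(x) = 3x^2 + 12x − 4.
h(1) = −2, h'(1) = 11, so x_1 = 1 − (−2)/11 = 13/11.

13/11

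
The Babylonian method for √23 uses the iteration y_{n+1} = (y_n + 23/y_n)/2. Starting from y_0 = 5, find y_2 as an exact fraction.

y_1 = (5 + 23/5)/2 = 24/5.
y_2 = (24/5 + 23/(24/5))/2 = 1151/240.

1151/240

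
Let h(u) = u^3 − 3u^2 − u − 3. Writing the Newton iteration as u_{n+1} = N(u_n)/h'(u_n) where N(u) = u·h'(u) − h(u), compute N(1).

h'(u) = 3u^2 − 6u − 1.
N(u) = u·h'(u) − h(u) = u·(3u^2 − 6u − 1) − (u^3 − 3u^2 − u − 3) = 2u^3 − 3u^2 + 3.
N(1) = 2.

2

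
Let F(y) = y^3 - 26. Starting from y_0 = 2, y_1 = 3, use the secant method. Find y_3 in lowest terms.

28370/9577

F(2) = -18, F(3) = 1. y_2 = 3 - 1·(3 - 2)/(1 - (-18)) = 56/19.
F(3) = 1, F(56/19) = -2718/6859. y_3 = (56/19) - (-2718/6859)·((56/19) - 3)/((-2718/6859) - 1) = 28370/9577.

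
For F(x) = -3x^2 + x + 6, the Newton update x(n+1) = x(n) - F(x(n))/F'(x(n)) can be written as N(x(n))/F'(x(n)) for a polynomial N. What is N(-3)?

F'(x) = -6x + 1.
N(x) = x·F'(x) - F(x) = x·(-6x + 1) - (-3x^2 + x + 6) = -3x^2 - 6.
N(-3) = -33.

-33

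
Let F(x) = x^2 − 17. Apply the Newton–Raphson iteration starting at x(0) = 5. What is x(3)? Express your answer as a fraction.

187457/45465

F'(x) = 2x.
F(5) = 8, F'(5) = 10, so x(1) = 5 − 8/10 = 21/5.
F(21/5) = 16/25, F'(21/5) = 42/5, so x(2) = (21/5) − (16/25)/(42/5) = 433/105.
F(433/105) = 64/11025, F'(433/105) = 866/105, so x(3) = (433/105) − (64/11025)/(866/105) = 187457/45465.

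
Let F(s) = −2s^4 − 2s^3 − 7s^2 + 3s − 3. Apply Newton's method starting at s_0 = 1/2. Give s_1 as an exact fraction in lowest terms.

F'(s) = −8s^3 − 6s^2 − 14s + 3.
F(1/2) = −29/8, F'(1/2) = −13/2, so s_1 = (1/2) − (−29/8)/(−13/2) = −3/52.

−3/52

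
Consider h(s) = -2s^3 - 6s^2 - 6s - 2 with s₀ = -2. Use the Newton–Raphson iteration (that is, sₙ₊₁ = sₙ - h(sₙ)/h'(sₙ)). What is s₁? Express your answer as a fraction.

h'(s) = -6s^2 - 12s - 6.
h(-2) = 2, h'(-2) = -6, so s₁ = (-2) - 2/(-6) = -5/3.

-5/3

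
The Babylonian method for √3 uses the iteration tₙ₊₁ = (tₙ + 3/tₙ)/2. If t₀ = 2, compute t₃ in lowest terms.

18817/10864

t₁ = (2 + 3/2)/2 = 7/4.
t₂ = (7/4 + 3/(7/4))/2 = 97/56.
t₃ = (97/56 + 3/(97/56))/2 = 18817/10864.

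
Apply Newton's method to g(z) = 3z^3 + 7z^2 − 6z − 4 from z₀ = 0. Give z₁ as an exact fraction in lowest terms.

−2/3

g'(z) = 9z^2 + 14z − 6.
g(0) = −4, g'(0) = −6, so z₁ = 0 − (−4)/(−6) = −2/3.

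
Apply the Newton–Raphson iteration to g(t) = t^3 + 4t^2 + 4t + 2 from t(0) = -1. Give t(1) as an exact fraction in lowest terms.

g'(t) = 3t^2 + 8t + 4.
g(-1) = 1, g'(-1) = -1, so t(1) = (-1) - 1/(-1) = 0.

0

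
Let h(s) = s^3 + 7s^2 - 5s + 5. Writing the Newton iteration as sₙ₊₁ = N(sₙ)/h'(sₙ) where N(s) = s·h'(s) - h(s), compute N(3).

h'(s) = 3s^2 + 14s - 5.
N(s) = s·h'(s) - h(s) = s·(3s^2 + 14s - 5) - (s^3 + 7s^2 - 5s + 5) = 2s^3 + 7s^2 - 5.
N(3) = 112.

112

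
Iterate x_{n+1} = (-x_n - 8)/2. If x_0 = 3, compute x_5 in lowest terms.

-91/32

x_1 = (-3 - 8)/2 = -11/2.
x_2 = (-(-11/2) - 8)/2 = -5/4.
x_3 = (-(-5/4) - 8)/2 = -27/8.
x_4 = (-(-27/8) - 8)/2 = -37/16.
x_5 = (-(-37/16) - 8)/2 = -91/32.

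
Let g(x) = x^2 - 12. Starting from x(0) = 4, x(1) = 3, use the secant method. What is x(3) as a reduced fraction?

g(4) = 4, g(3) = -3. x(2) = 3 - (-3)·(3 - 4)/((-3) - 4) = 24/7.
g(3) = -3, g(24/7) = -12/49. x(3) = (24/7) - (-12/49)·((24/7) - 3)/((-12/49) - (-3)) = 52/15.

52/15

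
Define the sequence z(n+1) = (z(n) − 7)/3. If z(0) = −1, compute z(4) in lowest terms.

−281/81

z(1) = ((−1) − 7)/3 = −8/3.
z(2) = ((−8/3) − 7)/3 = −29/9.
z(3) = ((−29/9) − 7)/3 = −92/27.
z(4) = ((−92/27) − 7)/3 = −281/81.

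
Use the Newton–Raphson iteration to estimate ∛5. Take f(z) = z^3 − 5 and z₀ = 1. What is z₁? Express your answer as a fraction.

7/3

f'(z) = 3z^2.
f(1) = −4, f'(1) = 3, so z₁ = 1 − (−4)/3 = 7/3.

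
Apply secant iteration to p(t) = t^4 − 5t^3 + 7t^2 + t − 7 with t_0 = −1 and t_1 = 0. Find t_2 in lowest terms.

−7/12

p(−1) = 5, p(0) = −7. t_2 = 0 − (−7)·(0 − (−1))/((−7) − 5) = −7/12.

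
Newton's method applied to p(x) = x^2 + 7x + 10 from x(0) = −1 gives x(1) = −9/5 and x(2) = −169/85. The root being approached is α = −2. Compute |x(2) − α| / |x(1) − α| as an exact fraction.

x(1) − α = −9/5 − (−2) = −9/5 + 2 = 1/5, so |x(1) − α| = 1/5.
x(2) − α = −169/85 − (−2) = −169/85 + 2 = 1/85, so |x(2) − α| = 1/85.
Ratio = (1/85) / (1/5) = 1/17.

1/17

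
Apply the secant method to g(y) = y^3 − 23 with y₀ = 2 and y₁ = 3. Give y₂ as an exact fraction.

53/19

g(2) = −15, g(3) = 4. y₂ = 3 − 4·(3 − 2)/(4 − (−15)) = 53/19.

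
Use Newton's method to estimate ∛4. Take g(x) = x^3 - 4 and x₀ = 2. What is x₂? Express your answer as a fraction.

g'(x) = 3x^2.
g(2) = 4, g'(2) = 12, so x₁ = 2 - 4/12 = 5/3.
g(5/3) = 17/27, g'(5/3) = 25/3, so x₂ = (5/3) - (17/27)/(25/3) = 358/225.

358/225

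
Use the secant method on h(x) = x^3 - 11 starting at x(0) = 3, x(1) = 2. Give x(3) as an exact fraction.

h(3) = 16, h(2) = -3. x(2) = 2 - (-3)·(2 - 3)/((-3) - 16) = 41/19.
h(2) = -3, h(41/19) = -6528/6859. x(3) = (41/19) - (-6528/6859)·((41/19) - 2)/((-6528/6859) - (-3)) = 3483/1561.

3483/1561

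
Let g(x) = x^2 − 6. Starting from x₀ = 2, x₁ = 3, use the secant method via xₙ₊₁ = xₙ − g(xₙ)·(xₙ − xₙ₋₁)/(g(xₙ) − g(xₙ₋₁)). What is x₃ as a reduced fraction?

g(2) = −2, g(3) = 3. x₂ = 3 − 3·(3 − 2)/(3 − (−2)) = 12/5.
g(3) = 3, g(12/5) = −6/25. x₃ = (12/5) − (−6/25)·((12/5) − 3)/((−6/25) − 3) = 22/9.

22/9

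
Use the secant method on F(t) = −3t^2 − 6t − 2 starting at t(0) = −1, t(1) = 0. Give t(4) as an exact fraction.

−2/5

F(−1) = 1, F(0) = −2. t(2) = 0 − (−2)·(0 − (−1))/((−2) − 1) = −2/3.
F(0) = −2, F(−2/3) = 2/3. t(3) = (−2/3) − (2/3)·((−2/3) − 0)/((2/3) − (−2)) = −1/2.
F(−2/3) = 2/3, F(−1/2) = 1/4. t(4) = (−1/2) − (1/4)·((−1/2) − (−2/3))/((1/4) − (2/3)) = −2/5.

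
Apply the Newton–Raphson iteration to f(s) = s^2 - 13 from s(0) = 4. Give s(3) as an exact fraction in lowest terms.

5597777/1552544

f'(s) = 2s.
f(4) = 3, f'(4) = 8, so s(1) = 4 - 3/8 = 29/8.
f(29/8) = 9/64, f'(29/8) = 29/4, so s(2) = (29/8) - (9/64)/(29/4) = 1673/464.
f(1673/464) = 81/215296, f'(1673/464) = 1673/232, so s(3) = (1673/464) - (81/215296)/(1673/232) = 5597777/1552544.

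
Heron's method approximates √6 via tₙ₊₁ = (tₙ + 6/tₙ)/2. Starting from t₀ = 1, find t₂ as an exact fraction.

t₁ = (1 + 6/1)/2 = 7/2.
t₂ = (7/2 + 6/(7/2))/2 = 73/28.

73/28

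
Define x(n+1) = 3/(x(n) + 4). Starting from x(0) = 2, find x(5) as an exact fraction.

195/302

x(1) = 3/(2 + 4) = 1/2.
x(2) = 3/(1/2 + 4) = 2/3.
x(3) = 3/(2/3 + 4) = 9/14.
x(4) = 3/(9/14 + 4) = 42/65.
x(5) = 3/(42/65 + 4) = 195/302.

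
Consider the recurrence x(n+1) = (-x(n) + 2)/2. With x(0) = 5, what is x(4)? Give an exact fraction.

x(1) = (-5 + 2)/2 = -3/2.
x(2) = (-(-3/2) + 2)/2 = 7/4.
x(3) = (-(7/4) + 2)/2 = 1/8.
x(4) = (-(1/8) + 2)/2 = 15/16.

15/16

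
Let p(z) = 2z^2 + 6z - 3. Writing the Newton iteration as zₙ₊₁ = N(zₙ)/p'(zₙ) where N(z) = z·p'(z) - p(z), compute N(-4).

35

p'(z) = 4z + 6.
N(z) = z·p'(z) - p(z) = z·(4z + 6) - (2z^2 + 6z - 3) = 2z^2 + 3.
N(-4) = 35.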